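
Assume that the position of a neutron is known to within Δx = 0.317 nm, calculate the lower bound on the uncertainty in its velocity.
99.310 m/s

Using the Heisenberg uncertainty principle and Δp = mΔv:
ΔxΔp ≥ ℏ/2
Δx(mΔv) ≥ ℏ/2

The minimum uncertainty in velocity is:
Δv_min = ℏ/(2mΔx)
Δv_min = (1.055e-34 J·s) / (2 × 1.675e-27 kg × 3.170e-10 m)
Δv_min = 9.931e+01 m/s = 99.310 m/s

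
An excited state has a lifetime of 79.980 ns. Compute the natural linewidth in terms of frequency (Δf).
994.967 kHz

Using the energy-time uncertainty principle and E = hf:
ΔEΔt ≥ ℏ/2
hΔf·Δt ≥ ℏ/2

The minimum frequency uncertainty is:
Δf = ℏ/(2hτ) = 1/(4πτ)
Δf = 1/(4π × 7.998e-08 s)
Δf = 9.950e+05 Hz = 994.967 kHz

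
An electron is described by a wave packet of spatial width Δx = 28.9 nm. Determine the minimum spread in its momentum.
1.825 × 10^-27 kg·m/s

For a wave packet, the spatial width Δx and momentum spread Δp are related by the uncertainty principle:
ΔxΔp ≥ ℏ/2

The minimum momentum spread is:
Δp_min = ℏ/(2Δx)
Δp_min = (1.055e-34 J·s) / (2 × 2.890e-08 m)
Δp_min = 1.825e-27 kg·m/s

A wave packet cannot have both a well-defined position and well-defined momentum.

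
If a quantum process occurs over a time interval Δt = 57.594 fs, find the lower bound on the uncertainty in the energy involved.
5.714 meV

Using the energy-time uncertainty principle:
ΔEΔt ≥ ℏ/2

The minimum uncertainty in energy is:
ΔE_min = ℏ/(2Δt)
ΔE_min = (1.055e-34 J·s) / (2 × 5.759e-14 s)
ΔE_min = 9.155e-22 J = 5.714 meV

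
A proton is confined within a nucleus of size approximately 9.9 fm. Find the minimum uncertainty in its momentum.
5.326 × 10^-21 kg·m/s

Using the Heisenberg uncertainty principle:
ΔxΔp ≥ ℏ/2

With Δx ≈ L = 9.900e-15 m (the confinement size):
Δp_min = ℏ/(2Δx)
Δp_min = (1.055e-34 J·s) / (2 × 9.900e-15 m)
Δp_min = 5.326e-21 kg·m/s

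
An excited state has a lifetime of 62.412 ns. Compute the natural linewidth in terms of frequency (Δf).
1.275 MHz

Using the energy-time uncertainty principle and E = hf:
ΔEΔt ≥ ℏ/2
hΔf·Δt ≥ ℏ/2

The minimum frequency uncertainty is:
Δf = ℏ/(2hτ) = 1/(4πτ)
Δf = 1/(4π × 6.241e-08 s)
Δf = 1.275e+06 Hz = 1.275 MHz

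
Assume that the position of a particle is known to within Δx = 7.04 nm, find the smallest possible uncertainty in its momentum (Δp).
7.490 × 10^-27 kg·m/s

Using the Heisenberg uncertainty principle:
ΔxΔp ≥ ℏ/2

The minimum uncertainty in momentum is:
Δp_min = ℏ/(2Δx)
Δp_min = (1.055e-34 J·s) / (2 × 7.040e-09 m)
Δp_min = 7.490e-27 kg·m/s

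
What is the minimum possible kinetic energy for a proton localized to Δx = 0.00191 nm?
1.422 eV

Localizing a particle requires giving it sufficient momentum uncertainty:

1. From uncertainty principle: Δp ≥ ℏ/(2Δx)
   Δp_min = (1.055e-34 J·s) / (2 × 1.910e-12 m)
   Δp_min = 2.761e-23 kg·m/s

2. This momentum uncertainty corresponds to kinetic energy:
   KE ≈ (Δp)²/(2m) = (2.761e-23)²/(2 × 1.673e-27 kg)
   KE = 2.278e-19 J = 1.422 eV

Tighter localization requires more energy.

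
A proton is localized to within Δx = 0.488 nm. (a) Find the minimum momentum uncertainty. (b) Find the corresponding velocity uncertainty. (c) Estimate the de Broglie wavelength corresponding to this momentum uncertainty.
(a) Δp_min = 1.081 × 10^-25 kg·m/s
(b) Δv_min = 64.599 m/s
(c) λ_dB = 6.132 nm

Step-by-step:

(a) From the uncertainty principle:
Δp_min = ℏ/(2Δx) = (1.055e-34 J·s)/(2 × 4.880e-10 m) = 1.081e-25 kg·m/s

(b) The velocity uncertainty:
Δv = Δp/m = (1.081e-25 kg·m/s)/(1.673e-27 kg) = 6.460e+01 m/s = 64.599 m/s

(c) The de Broglie wavelength for this momentum:
λ = h/p = (6.626e-34 J·s)/(1.081e-25 kg·m/s) = 6.132e-09 m = 6.132 nm

Note: The de Broglie wavelength is comparable to the localization size, as expected from wave-particle duality.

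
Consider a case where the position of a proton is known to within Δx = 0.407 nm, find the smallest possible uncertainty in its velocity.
77.456 m/s

Using the Heisenberg uncertainty principle and Δp = mΔv:
ΔxΔp ≥ ℏ/2
Δx(mΔv) ≥ ℏ/2

The minimum uncertainty in velocity is:
Δv_min = ℏ/(2mΔx)
Δv_min = (1.055e-34 J·s) / (2 × 1.673e-27 kg × 4.070e-10 m)
Δv_min = 7.746e+01 m/s = 77.456 m/s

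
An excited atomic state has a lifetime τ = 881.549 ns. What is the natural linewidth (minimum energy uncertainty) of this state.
373.327 peV

Using the energy-time uncertainty principle:
ΔEΔt ≥ ℏ/2

The lifetime τ represents the time uncertainty Δt.
The natural linewidth (minimum energy uncertainty) is:

ΔE = ℏ/(2τ)
ΔE = (1.055e-34 J·s) / (2 × 8.815e-07 s)
ΔE = 5.981e-29 J = 373.327 peV

This natural linewidth limits the precision of spectroscopic measurements.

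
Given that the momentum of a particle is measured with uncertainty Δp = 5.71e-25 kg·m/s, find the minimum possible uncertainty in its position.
92.344 pm

Using the Heisenberg uncertainty principle:
ΔxΔp ≥ ℏ/2

The minimum uncertainty in position is:
Δx_min = ℏ/(2Δp)
Δx_min = (1.055e-34 J·s) / (2 × 5.710e-25 kg·m/s)
Δx_min = 9.234e-11 m = 92.344 pm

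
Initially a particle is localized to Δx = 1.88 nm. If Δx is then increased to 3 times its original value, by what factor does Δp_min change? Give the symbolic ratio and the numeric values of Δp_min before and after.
Original Δp_min = 2.805 × 10^-26 kg·m/s; new Δp'_min = 9.349 × 10^-27 kg·m/s; ratio Δp'_min/Δp_min = 1/3.

From the uncertainty principle ΔxΔp ≥ ℏ/2, the minimum momentum uncertainty is Δp_min = ℏ/(2Δx).

Original (Δx = 1.88 nm = 1.880e-09 m):
Δp_min = (1.055e-34 J·s)/(2 × 1.880e-09 m) = 2.805e-26 kg·m/s

When Δx → 3Δx:
Δp'_min = ℏ/(2 × 3Δx) = (1/3) × ℏ/(2Δx) = (1/3) × Δp_min
Δp'_min = 1/3 × 2.805e-26 kg·m/s = 9.349e-27 kg·m/s

Since Δp_min ∝ 1/Δx, when Δx is increased to 3 times its original value, Δp_min decreases to 1/3 of its original value.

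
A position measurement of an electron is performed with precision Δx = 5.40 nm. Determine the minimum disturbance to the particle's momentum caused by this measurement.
9.765 × 10^-27 kg·m/s

The uncertainty principle implies that measuring position disturbs momentum:
ΔxΔp ≥ ℏ/2

When we measure position with precision Δx, we necessarily introduce a momentum uncertainty:
Δp ≥ ℏ/(2Δx)
Δp_min = (1.055e-34 J·s) / (2 × 5.400e-09 m)
Δp_min = 9.765e-27 kg·m/s

The more precisely we measure position, the greater the momentum disturbance.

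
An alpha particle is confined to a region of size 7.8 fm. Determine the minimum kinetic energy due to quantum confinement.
21.463 keV

Using the uncertainty principle:

1. Position uncertainty: Δx ≈ 7.800e-15 m
2. Minimum momentum uncertainty: Δp = ℏ/(2Δx) = 6.760e-21 kg·m/s
3. Minimum kinetic energy:
   KE = (Δp)²/(2m) = (6.760e-21)²/(2 × 6.645e-27 kg)
   KE = 3.439e-15 J = 21.463 keV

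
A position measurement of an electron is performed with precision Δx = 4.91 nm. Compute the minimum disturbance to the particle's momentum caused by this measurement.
1.074 × 10^-26 kg·m/s

The uncertainty principle implies that measuring position disturbs momentum:
ΔxΔp ≥ ℏ/2

When we measure position with precision Δx, we necessarily introduce a momentum uncertainty:
Δp ≥ ℏ/(2Δx)
Δp_min = (1.055e-34 J·s) / (2 × 4.910e-09 m)
Δp_min = 1.074e-26 kg·m/s

The more precisely we measure position, the greater the momentum disturbance.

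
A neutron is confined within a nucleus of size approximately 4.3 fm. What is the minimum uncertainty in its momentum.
1.226 × 10^-20 kg·m/s

Using the Heisenberg uncertainty principle:
ΔxΔp ≥ ℏ/2

With Δx ≈ L = 4.300e-15 m (the confinement size):
Δp_min = ℏ/(2Δx)
Δp_min = (1.055e-34 J·s) / (2 × 4.300e-15 m)
Δp_min = 1.226e-20 kg·m/s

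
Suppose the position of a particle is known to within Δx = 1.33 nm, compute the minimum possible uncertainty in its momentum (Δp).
3.965 × 10^-26 kg·m/s

Using the Heisenberg uncertainty principle:
ΔxΔp ≥ ℏ/2

The minimum uncertainty in momentum is:
Δp_min = ℏ/(2Δx)
Δp_min = (1.055e-34 J·s) / (2 × 1.330e-09 m)
Δp_min = 3.965e-26 kg·m/s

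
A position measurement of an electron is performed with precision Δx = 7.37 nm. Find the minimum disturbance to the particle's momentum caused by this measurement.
7.154 × 10^-27 kg·m/s

The uncertainty principle implies that measuring position disturbs momentum:
ΔxΔp ≥ ℏ/2

When we measure position with precision Δx, we necessarily introduce a momentum uncertainty:
Δp ≥ ℏ/(2Δx)
Δp_min = (1.055e-34 J·s) / (2 × 7.370e-09 m)
Δp_min = 7.154e-27 kg·m/s

The more precisely we measure position, the greater the momentum disturbance.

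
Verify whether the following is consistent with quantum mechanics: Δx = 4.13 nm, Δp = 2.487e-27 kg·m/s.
No, it violates the uncertainty principle (impossible measurement).

Calculate the product ΔxΔp:
ΔxΔp = (4.130e-09 m) × (2.487e-27 kg·m/s)
ΔxΔp = 1.027e-35 J·s

Compare to the minimum allowed value ℏ/2:
ℏ/2 = 5.273e-35 J·s

Since ΔxΔp = 1.027e-35 J·s < 5.273e-35 J·s = ℏ/2,
the measurement violates the uncertainty principle.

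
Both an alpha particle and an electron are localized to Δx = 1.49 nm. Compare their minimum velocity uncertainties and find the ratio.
The electron has the larger minimum velocity uncertainty, by a ratio of 7294.3.

For both particles, Δp_min = ℏ/(2Δx) = 3.539e-26 kg·m/s (same for both).

The velocity uncertainty is Δv = Δp/m:
- alpha particle: Δv = 3.539e-26 / 6.645e-27 = 5.326e+00 m/s = 5.326 m/s
- electron: Δv = 3.539e-26 / 9.109e-31 = 3.885e+04 m/s = 38.848 km/s

Ratio: 3.885e+04 / 5.326e+00 = 7294.3

The lighter particle has larger velocity uncertainty because Δv ∝ 1/m.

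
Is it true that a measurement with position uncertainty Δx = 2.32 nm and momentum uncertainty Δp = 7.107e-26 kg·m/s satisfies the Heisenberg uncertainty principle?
Yes, it satisfies the uncertainty principle.

Calculate the product ΔxΔp:
ΔxΔp = (2.320e-09 m) × (7.107e-26 kg·m/s)
ΔxΔp = 1.649e-34 J·s

Compare to the minimum allowed value ℏ/2:
ℏ/2 = 5.273e-35 J·s

Since ΔxΔp = 1.649e-34 J·s ≥ 5.273e-35 J·s = ℏ/2,
the measurement satisfies the uncertainty principle.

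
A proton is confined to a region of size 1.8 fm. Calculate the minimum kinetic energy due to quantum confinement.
1.601 MeV

Using the uncertainty principle:

1. Position uncertainty: Δx ≈ 1.800e-15 m
2. Minimum momentum uncertainty: Δp = ℏ/(2Δx) = 2.929e-20 kg·m/s
3. Minimum kinetic energy:
   KE = (Δp)²/(2m) = (2.929e-20)²/(2 × 1.673e-27 kg)
   KE = 2.565e-13 J = 1.601 MeV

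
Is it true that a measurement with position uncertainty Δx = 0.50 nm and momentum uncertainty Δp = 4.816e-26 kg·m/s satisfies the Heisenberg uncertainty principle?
No, it violates the uncertainty principle (impossible measurement).

Calculate the product ΔxΔp:
ΔxΔp = (5.000e-10 m) × (4.816e-26 kg·m/s)
ΔxΔp = 2.408e-35 J·s

Compare to the minimum allowed value ℏ/2:
ℏ/2 = 5.273e-35 J·s

Since ΔxΔp = 2.408e-35 J·s < 5.273e-35 J·s = ℏ/2,
the measurement violates the uncertainty principle.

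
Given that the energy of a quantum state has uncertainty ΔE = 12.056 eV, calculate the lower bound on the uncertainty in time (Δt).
27.298 as

Using the energy-time uncertainty principle:
ΔEΔt ≥ ℏ/2

The minimum uncertainty in time is:
Δt_min = ℏ/(2ΔE)
Δt_min = (1.055e-34 J·s) / (2 × 1.932e-18 J)
Δt_min = 2.730e-17 s = 27.298 as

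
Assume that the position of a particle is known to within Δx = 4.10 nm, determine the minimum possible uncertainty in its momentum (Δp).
1.286 × 10^-26 kg·m/s

Using the Heisenberg uncertainty principle:
ΔxΔp ≥ ℏ/2

The minimum uncertainty in momentum is:
Δp_min = ℏ/(2Δx)
Δp_min = (1.055e-34 J·s) / (2 × 4.100e-09 m)
Δp_min = 1.286e-26 kg·m/s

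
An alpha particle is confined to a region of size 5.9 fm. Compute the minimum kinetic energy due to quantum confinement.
37.512 keV

Using the uncertainty principle:

1. Position uncertainty: Δx ≈ 5.900e-15 m
2. Minimum momentum uncertainty: Δp = ℏ/(2Δx) = 8.937e-21 kg·m/s
3. Minimum kinetic energy:
   KE = (Δp)²/(2m) = (8.937e-21)²/(2 × 6.645e-27 kg)
   KE = 6.010e-15 J = 37.512 keV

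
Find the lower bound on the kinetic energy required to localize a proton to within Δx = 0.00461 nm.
244.091 meV

Localizing a particle requires giving it sufficient momentum uncertainty:

1. From uncertainty principle: Δp ≥ ℏ/(2Δx)
   Δp_min = (1.055e-34 J·s) / (2 × 4.610e-12 m)
   Δp_min = 1.144e-23 kg·m/s

2. This momentum uncertainty corresponds to kinetic energy:
   KE ≈ (Δp)²/(2m) = (1.144e-23)²/(2 × 1.673e-27 kg)
   KE = 3.911e-20 J = 244.091 meV

Tighter localization requires more energy.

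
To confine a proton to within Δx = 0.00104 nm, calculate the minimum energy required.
4.796 eV

Localizing a particle requires giving it sufficient momentum uncertainty:

1. From uncertainty principle: Δp ≥ ℏ/(2Δx)
   Δp_min = (1.055e-34 J·s) / (2 × 1.040e-12 m)
   Δp_min = 5.070e-23 kg·m/s

2. This momentum uncertainty corresponds to kinetic energy:
   KE ≈ (Δp)²/(2m) = (5.070e-23)²/(2 × 1.673e-27 kg)
   KE = 7.684e-19 J = 4.796 eV

Tighter localization requires more energy.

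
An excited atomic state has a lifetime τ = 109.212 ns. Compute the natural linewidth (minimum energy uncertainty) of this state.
3.013 neV

Using the energy-time uncertainty principle:
ΔEΔt ≥ ℏ/2

The lifetime τ represents the time uncertainty Δt.
The natural linewidth (minimum energy uncertainty) is:

ΔE = ℏ/(2τ)
ΔE = (1.055e-34 J·s) / (2 × 1.092e-07 s)
ΔE = 4.828e-28 J = 3.013 neV

This natural linewidth limits the precision of spectroscopic measurements.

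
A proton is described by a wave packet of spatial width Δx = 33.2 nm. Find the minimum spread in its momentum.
1.588 × 10^-27 kg·m/s

For a wave packet, the spatial width Δx and momentum spread Δp are related by the uncertainty principle:
ΔxΔp ≥ ℏ/2

The minimum momentum spread is:
Δp_min = ℏ/(2Δx)
Δp_min = (1.055e-34 J·s) / (2 × 3.320e-08 m)
Δp_min = 1.588e-27 kg·m/s

A wave packet cannot have both a well-defined position and well-defined momentum.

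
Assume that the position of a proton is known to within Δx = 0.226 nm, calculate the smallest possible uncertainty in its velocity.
139.489 m/s

Using the Heisenberg uncertainty principle and Δp = mΔv:
ΔxΔp ≥ ℏ/2
Δx(mΔv) ≥ ℏ/2

The minimum uncertainty in velocity is:
Δv_min = ℏ/(2mΔx)
Δv_min = (1.055e-34 J·s) / (2 × 1.673e-27 kg × 2.260e-10 m)
Δv_min = 1.395e+02 m/s = 139.489 m/s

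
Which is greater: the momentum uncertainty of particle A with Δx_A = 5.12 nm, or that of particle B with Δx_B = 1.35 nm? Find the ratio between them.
Particle B has the larger minimum momentum uncertainty, by a factor of 3.79.

For each particle, the minimum momentum uncertainty is Δp_min = ℏ/(2Δx):

Particle A: Δp_A = ℏ/(2×5.120e-09 m) = 1.030e-26 kg·m/s
Particle B: Δp_B = ℏ/(2×1.350e-09 m) = 3.906e-26 kg·m/s

Ratio: Δp_B/Δp_A = 3.79

Since Δp_min ∝ 1/Δx, the particle with smaller position uncertainty (B) has larger momentum uncertainty.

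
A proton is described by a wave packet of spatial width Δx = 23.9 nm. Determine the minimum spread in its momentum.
2.206 × 10^-27 kg·m/s

For a wave packet, the spatial width Δx and momentum spread Δp are related by the uncertainty principle:
ΔxΔp ≥ ℏ/2

The minimum momentum spread is:
Δp_min = ℏ/(2Δx)
Δp_min = (1.055e-34 J·s) / (2 × 2.390e-08 m)
Δp_min = 2.206e-27 kg·m/s

A wave packet cannot have both a well-defined position and well-defined momentum.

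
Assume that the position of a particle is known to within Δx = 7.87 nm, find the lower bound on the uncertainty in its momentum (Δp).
6.700 × 10^-27 kg·m/s

Using the Heisenberg uncertainty principle:
ΔxΔp ≥ ℏ/2

The minimum uncertainty in momentum is:
Δp_min = ℏ/(2Δx)
Δp_min = (1.055e-34 J·s) / (2 × 7.870e-09 m)
Δp_min = 6.700e-27 kg·m/s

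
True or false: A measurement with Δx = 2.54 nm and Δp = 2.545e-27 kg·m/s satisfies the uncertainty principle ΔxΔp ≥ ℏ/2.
No, it violates the uncertainty principle (impossible measurement).

Calculate the product ΔxΔp:
ΔxΔp = (2.540e-09 m) × (2.545e-27 kg·m/s)
ΔxΔp = 6.464e-36 J·s

Compare to the minimum allowed value ℏ/2:
ℏ/2 = 5.273e-35 J·s

Since ΔxΔp = 6.464e-36 J·s < 5.273e-35 J·s = ℏ/2,
the measurement violates the uncertainty principle.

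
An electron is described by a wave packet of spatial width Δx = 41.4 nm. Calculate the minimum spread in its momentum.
1.274 × 10^-27 kg·m/s

For a wave packet, the spatial width Δx and momentum spread Δp are related by the uncertainty principle:
ΔxΔp ≥ ℏ/2

The minimum momentum spread is:
Δp_min = ℏ/(2Δx)
Δp_min = (1.055e-34 J·s) / (2 × 4.140e-08 m)
Δp_min = 1.274e-27 kg·m/s

A wave packet cannot have both a well-defined position and well-defined momentum.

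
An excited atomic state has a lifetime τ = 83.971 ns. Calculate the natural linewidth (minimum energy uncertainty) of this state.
3.919 neV

Using the energy-time uncertainty principle:
ΔEΔt ≥ ℏ/2

The lifetime τ represents the time uncertainty Δt.
The natural linewidth (minimum energy uncertainty) is:

ΔE = ℏ/(2τ)
ΔE = (1.055e-34 J·s) / (2 × 8.397e-08 s)
ΔE = 6.279e-28 J = 3.919 neV

This natural linewidth limits the precision of spectroscopic measurements.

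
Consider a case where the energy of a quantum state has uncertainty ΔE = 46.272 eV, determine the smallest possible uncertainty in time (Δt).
7.112 as

Using the energy-time uncertainty principle:
ΔEΔt ≥ ℏ/2

The minimum uncertainty in time is:
Δt_min = ℏ/(2ΔE)
Δt_min = (1.055e-34 J·s) / (2 × 7.414e-18 J)
Δt_min = 7.112e-18 s = 7.112 as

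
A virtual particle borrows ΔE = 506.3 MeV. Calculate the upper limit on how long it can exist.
6.500 × 10^-25 s

Using the energy-time uncertainty principle:
ΔEΔt ≥ ℏ/2

For a virtual particle borrowing energy ΔE, the maximum lifetime is:
Δt_max = ℏ/(2ΔE)

Converting energy:
ΔE = 506.3 MeV = 8.112e-11 J

Δt_max = (1.055e-34 J·s) / (2 × 8.112e-11 J)
Δt_max = 6.500e-25 s = 6.500 × 10^-25 s

Virtual particles with higher borrowed energy exist for shorter times.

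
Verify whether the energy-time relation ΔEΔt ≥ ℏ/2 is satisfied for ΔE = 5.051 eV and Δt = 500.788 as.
Yes, it satisfies the uncertainty relation.

Calculate the product ΔEΔt:
ΔE = 5.051 eV = 8.093e-19 J
ΔEΔt = (8.093e-19 J) × (5.008e-16 s)
ΔEΔt = 4.053e-34 J·s

Compare to the minimum allowed value ℏ/2:
ℏ/2 = 5.273e-35 J·s

Since ΔEΔt = 4.053e-34 J·s ≥ 5.273e-35 J·s = ℏ/2,
this satisfies the uncertainty relation.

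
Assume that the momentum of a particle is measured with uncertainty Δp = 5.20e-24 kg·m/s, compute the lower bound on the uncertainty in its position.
10.140 pm

Using the Heisenberg uncertainty principle:
ΔxΔp ≥ ℏ/2

The minimum uncertainty in position is:
Δx_min = ℏ/(2Δp)
Δx_min = (1.055e-34 J·s) / (2 × 5.200e-24 kg·m/s)
Δx_min = 1.014e-11 m = 10.140 pm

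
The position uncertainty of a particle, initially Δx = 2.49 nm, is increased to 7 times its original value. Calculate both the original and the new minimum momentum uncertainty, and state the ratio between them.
Original Δp_min = 2.118 × 10^-26 kg·m/s; new Δp'_min = 3.025 × 10^-27 kg·m/s; ratio Δp'_min/Δp_min = 1/7.

From the uncertainty principle ΔxΔp ≥ ℏ/2, the minimum momentum uncertainty is Δp_min = ℏ/(2Δx).

Original (Δx = 2.49 nm = 2.490e-09 m):
Δp_min = (1.055e-34 J·s)/(2 × 2.490e-09 m) = 2.118e-26 kg·m/s

When Δx → 7Δx:
Δp'_min = ℏ/(2 × 7Δx) = (1/7) × ℏ/(2Δx) = (1/7) × Δp_min
Δp'_min = 1/7 × 2.118e-26 kg·m/s = 3.025e-27 kg·m/s

Since Δp_min ∝ 1/Δx, when Δx is increased to 7 times its original value, Δp_min decreases to 1/7 of its original value.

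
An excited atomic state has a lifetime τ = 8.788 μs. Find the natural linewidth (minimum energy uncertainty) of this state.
37.449 peV

Using the energy-time uncertainty principle:
ΔEΔt ≥ ℏ/2

The lifetime τ represents the time uncertainty Δt.
The natural linewidth (minimum energy uncertainty) is:

ΔE = ℏ/(2τ)
ΔE = (1.055e-34 J·s) / (2 × 8.788e-06 s)
ΔE = 6.000e-30 J = 37.449 peV

This natural linewidth limits the precision of spectroscopic measurements.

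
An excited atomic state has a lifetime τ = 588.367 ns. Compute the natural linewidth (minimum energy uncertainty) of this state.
559.355 peV

Using the energy-time uncertainty principle:
ΔEΔt ≥ ℏ/2

The lifetime τ represents the time uncertainty Δt.
The natural linewidth (minimum energy uncertainty) is:

ΔE = ℏ/(2τ)
ΔE = (1.055e-34 J·s) / (2 × 5.884e-07 s)
ΔE = 8.962e-29 J = 559.355 peV

This natural linewidth limits the precision of spectroscopic measurements.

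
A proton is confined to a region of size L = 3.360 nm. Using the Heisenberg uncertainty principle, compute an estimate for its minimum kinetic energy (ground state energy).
459.490 neV

Using the uncertainty principle to estimate ground state energy:

1. The position uncertainty is approximately the confinement size:
   Δx ≈ L = 3.360e-09 m

2. From ΔxΔp ≥ ℏ/2, the minimum momentum uncertainty is:
   Δp ≈ ℏ/(2L) = 1.569e-26 kg·m/s

3. The kinetic energy is approximately:
   KE ≈ (Δp)²/(2m) = (1.569e-26)²/(2 × 1.673e-27 kg)
   KE ≈ 7.362e-26 J = 459.490 neV

This is an order-of-magnitude estimate of the ground state energy.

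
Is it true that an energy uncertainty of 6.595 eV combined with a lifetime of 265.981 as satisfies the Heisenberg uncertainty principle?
Yes, it satisfies the uncertainty relation.

Calculate the product ΔEΔt:
ΔE = 6.595 eV = 1.057e-18 J
ΔEΔt = (1.057e-18 J) × (2.660e-16 s)
ΔEΔt = 2.810e-34 J·s

Compare to the minimum allowed value ℏ/2:
ℏ/2 = 5.273e-35 J·s

Since ΔEΔt = 2.810e-34 J·s ≥ 5.273e-35 J·s = ℏ/2,
this satisfies the uncertainty relation.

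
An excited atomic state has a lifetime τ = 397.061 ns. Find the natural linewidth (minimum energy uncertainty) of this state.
828.855 peV

Using the energy-time uncertainty principle:
ΔEΔt ≥ ℏ/2

The lifetime τ represents the time uncertainty Δt.
The natural linewidth (minimum energy uncertainty) is:

ΔE = ℏ/(2τ)
ΔE = (1.055e-34 J·s) / (2 × 3.971e-07 s)
ΔE = 1.328e-28 J = 828.855 peV

This natural linewidth limits the precision of spectroscopic measurements.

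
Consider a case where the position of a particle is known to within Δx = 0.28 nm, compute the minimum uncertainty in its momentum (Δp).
1.883 × 10^-25 kg·m/s

Using the Heisenberg uncertainty principle:
ΔxΔp ≥ ℏ/2

The minimum uncertainty in momentum is:
Δp_min = ℏ/(2Δx)
Δp_min = (1.055e-34 J·s) / (2 × 2.800e-10 m)
Δp_min = 1.883e-25 kg·m/s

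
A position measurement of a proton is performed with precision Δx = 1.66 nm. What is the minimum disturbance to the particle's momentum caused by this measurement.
3.176 × 10^-26 kg·m/s

The uncertainty principle implies that measuring position disturbs momentum:
ΔxΔp ≥ ℏ/2

When we measure position with precision Δx, we necessarily introduce a momentum uncertainty:
Δp ≥ ℏ/(2Δx)
Δp_min = (1.055e-34 J·s) / (2 × 1.660e-09 m)
Δp_min = 3.176e-26 kg·m/s

The more precisely we measure position, the greater the momentum disturbance.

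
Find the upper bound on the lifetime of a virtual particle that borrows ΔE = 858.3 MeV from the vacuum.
3.834 × 10^-25 s

Using the energy-time uncertainty principle:
ΔEΔt ≥ ℏ/2

For a virtual particle borrowing energy ΔE, the maximum lifetime is:
Δt_max = ℏ/(2ΔE)

Converting energy:
ΔE = 858.3 MeV = 1.375e-10 J

Δt_max = (1.055e-34 J·s) / (2 × 1.375e-10 J)
Δt_max = 3.834e-25 s = 3.834 × 10^-25 s

Virtual particles with higher borrowed energy exist for shorter times.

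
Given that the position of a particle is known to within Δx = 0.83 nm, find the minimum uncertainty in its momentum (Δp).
6.353 × 10^-26 kg·m/s

Using the Heisenberg uncertainty principle:
ΔxΔp ≥ ℏ/2

The minimum uncertainty in momentum is:
Δp_min = ℏ/(2Δx)
Δp_min = (1.055e-34 J·s) / (2 × 8.300e-10 m)
Δp_min = 6.353e-26 kg·m/s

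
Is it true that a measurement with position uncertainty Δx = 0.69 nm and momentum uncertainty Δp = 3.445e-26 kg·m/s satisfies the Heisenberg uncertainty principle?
No, it violates the uncertainty principle (impossible measurement).

Calculate the product ΔxΔp:
ΔxΔp = (6.900e-10 m) × (3.445e-26 kg·m/s)
ΔxΔp = 2.377e-35 J·s

Compare to the minimum allowed value ℏ/2:
ℏ/2 = 5.273e-35 J·s

Since ΔxΔp = 2.377e-35 J·s < 5.273e-35 J·s = ℏ/2,
the measurement violates the uncertainty principle.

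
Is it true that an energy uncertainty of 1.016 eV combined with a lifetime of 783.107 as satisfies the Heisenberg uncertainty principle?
Yes, it satisfies the uncertainty relation.

Calculate the product ΔEΔt:
ΔE = 1.016 eV = 1.628e-19 J
ΔEΔt = (1.628e-19 J) × (7.831e-16 s)
ΔEΔt = 1.275e-34 J·s

Compare to the minimum allowed value ℏ/2:
ℏ/2 = 5.273e-35 J·s

Since ΔEΔt = 1.275e-34 J·s ≥ 5.273e-35 J·s = ℏ/2,
this satisfies the uncertainty relation.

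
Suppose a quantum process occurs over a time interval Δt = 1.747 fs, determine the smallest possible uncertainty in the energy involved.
188.384 meV

Using the energy-time uncertainty principle:
ΔEΔt ≥ ℏ/2

The minimum uncertainty in energy is:
ΔE_min = ℏ/(2Δt)
ΔE_min = (1.055e-34 J·s) / (2 × 1.747e-15 s)
ΔE_min = 3.018e-20 J = 188.384 meV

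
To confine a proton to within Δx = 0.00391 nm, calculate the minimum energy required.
339.313 meV

Localizing a particle requires giving it sufficient momentum uncertainty:

1. From uncertainty principle: Δp ≥ ℏ/(2Δx)
   Δp_min = (1.055e-34 J·s) / (2 × 3.910e-12 m)
   Δp_min = 1.349e-23 kg·m/s

2. This momentum uncertainty corresponds to kinetic energy:
   KE ≈ (Δp)²/(2m) = (1.349e-23)²/(2 × 1.673e-27 kg)
   KE = 5.436e-20 J = 339.313 meV

Tighter localization requires more energy.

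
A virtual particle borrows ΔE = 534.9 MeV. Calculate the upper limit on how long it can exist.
6.153 × 10^-25 s

Using the energy-time uncertainty principle:
ΔEΔt ≥ ℏ/2

For a virtual particle borrowing energy ΔE, the maximum lifetime is:
Δt_max = ℏ/(2ΔE)

Converting energy:
ΔE = 534.9 MeV = 8.570e-11 J

Δt_max = (1.055e-34 J·s) / (2 × 8.570e-11 J)
Δt_max = 6.153e-25 s = 6.153 × 10^-25 s

Virtual particles with higher borrowed energy exist for shorter times.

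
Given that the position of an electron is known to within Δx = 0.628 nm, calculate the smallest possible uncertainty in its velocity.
92.172 km/s

Using the Heisenberg uncertainty principle and Δp = mΔv:
ΔxΔp ≥ ℏ/2
Δx(mΔv) ≥ ℏ/2

The minimum uncertainty in velocity is:
Δv_min = ℏ/(2mΔx)
Δv_min = (1.055e-34 J·s) / (2 × 9.109e-31 kg × 6.280e-10 m)
Δv_min = 9.217e+04 m/s = 92.172 km/s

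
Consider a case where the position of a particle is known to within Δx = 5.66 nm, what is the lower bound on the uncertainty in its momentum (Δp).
9.316 × 10^-27 kg·m/s

Using the Heisenberg uncertainty principle:
ΔxΔp ≥ ℏ/2

The minimum uncertainty in momentum is:
Δp_min = ℏ/(2Δx)
Δp_min = (1.055e-34 J·s) / (2 × 5.660e-09 m)
Δp_min = 9.316e-27 kg·m/s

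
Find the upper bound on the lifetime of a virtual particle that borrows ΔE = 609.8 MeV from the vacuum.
5.397 × 10^-25 s

Using the energy-time uncertainty principle:
ΔEΔt ≥ ℏ/2

For a virtual particle borrowing energy ΔE, the maximum lifetime is:
Δt_max = ℏ/(2ΔE)

Converting energy:
ΔE = 609.8 MeV = 9.770e-11 J

Δt_max = (1.055e-34 J·s) / (2 × 9.770e-11 J)
Δt_max = 5.397e-25 s = 5.397 × 10^-25 s

Virtual particles with higher borrowed energy exist for shorter times.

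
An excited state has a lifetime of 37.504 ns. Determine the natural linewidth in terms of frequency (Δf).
2.122 MHz

Using the energy-time uncertainty principle and E = hf:
ΔEΔt ≥ ℏ/2
hΔf·Δt ≥ ℏ/2

The minimum frequency uncertainty is:
Δf = ℏ/(2hτ) = 1/(4πτ)
Δf = 1/(4π × 3.750e-08 s)
Δf = 2.122e+06 Hz = 2.122 MHz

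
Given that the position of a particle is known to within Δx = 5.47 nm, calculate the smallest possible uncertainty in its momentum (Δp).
9.640 × 10^-27 kg·m/s

Using the Heisenberg uncertainty principle:
ΔxΔp ≥ ℏ/2

The minimum uncertainty in momentum is:
Δp_min = ℏ/(2Δx)
Δp_min = (1.055e-34 J·s) / (2 × 5.470e-09 m)
Δp_min = 9.640e-27 kg·m/s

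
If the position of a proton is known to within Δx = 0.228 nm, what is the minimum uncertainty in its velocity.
138.265 m/s

Using the Heisenberg uncertainty principle and Δp = mΔv:
ΔxΔp ≥ ℏ/2
Δx(mΔv) ≥ ℏ/2

The minimum uncertainty in velocity is:
Δv_min = ℏ/(2mΔx)
Δv_min = (1.055e-34 J·s) / (2 × 1.673e-27 kg × 2.280e-10 m)
Δv_min = 1.383e+02 m/s = 138.265 m/s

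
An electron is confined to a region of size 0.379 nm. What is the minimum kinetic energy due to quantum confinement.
66.311 meV

Using the uncertainty principle:

1. Position uncertainty: Δx ≈ 3.790e-10 m
2. Minimum momentum uncertainty: Δp = ℏ/(2Δx) = 1.391e-25 kg·m/s
3. Minimum kinetic energy:
   KE = (Δp)²/(2m) = (1.391e-25)²/(2 × 9.109e-31 kg)
   KE = 1.062e-20 J = 66.311 meV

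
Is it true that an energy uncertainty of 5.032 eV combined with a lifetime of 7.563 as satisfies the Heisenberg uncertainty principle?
No, it violates the uncertainty relation.

Calculate the product ΔEΔt:
ΔE = 5.032 eV = 8.062e-19 J
ΔEΔt = (8.062e-19 J) × (7.563e-18 s)
ΔEΔt = 6.097e-36 J·s

Compare to the minimum allowed value ℏ/2:
ℏ/2 = 5.273e-35 J·s

Since ΔEΔt = 6.097e-36 J·s < 5.273e-35 J·s = ℏ/2,
this violates the uncertainty relation.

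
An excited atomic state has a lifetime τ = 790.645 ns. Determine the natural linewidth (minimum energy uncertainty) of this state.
416.250 peV

Using the energy-time uncertainty principle:
ΔEΔt ≥ ℏ/2

The lifetime τ represents the time uncertainty Δt.
The natural linewidth (minimum energy uncertainty) is:

ΔE = ℏ/(2τ)
ΔE = (1.055e-34 J·s) / (2 × 7.906e-07 s)
ΔE = 6.669e-29 J = 416.250 peV

This natural linewidth limits the precision of spectroscopic measurements.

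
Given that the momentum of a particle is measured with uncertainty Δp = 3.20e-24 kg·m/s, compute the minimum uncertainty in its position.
16.478 pm

Using the Heisenberg uncertainty principle:
ΔxΔp ≥ ℏ/2

The minimum uncertainty in position is:
Δx_min = ℏ/(2Δp)
Δx_min = (1.055e-34 J·s) / (2 × 3.200e-24 kg·m/s)
Δx_min = 1.648e-11 m = 16.478 pm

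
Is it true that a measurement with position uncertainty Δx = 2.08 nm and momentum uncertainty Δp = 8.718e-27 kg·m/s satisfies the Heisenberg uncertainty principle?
No, it violates the uncertainty principle (impossible measurement).

Calculate the product ΔxΔp:
ΔxΔp = (2.080e-09 m) × (8.718e-27 kg·m/s)
ΔxΔp = 1.813e-35 J·s

Compare to the minimum allowed value ℏ/2:
ℏ/2 = 5.273e-35 J·s

Since ΔxΔp = 1.813e-35 J·s < 5.273e-35 J·s = ℏ/2,
the measurement violates the uncertainty principle.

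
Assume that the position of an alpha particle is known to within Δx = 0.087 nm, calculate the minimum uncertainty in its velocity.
91.212 m/s

Using the Heisenberg uncertainty principle and Δp = mΔv:
ΔxΔp ≥ ℏ/2
Δx(mΔv) ≥ ℏ/2

The minimum uncertainty in velocity is:
Δv_min = ℏ/(2mΔx)
Δv_min = (1.055e-34 J·s) / (2 × 6.645e-27 kg × 8.700e-11 m)
Δv_min = 9.121e+01 m/s = 91.212 m/s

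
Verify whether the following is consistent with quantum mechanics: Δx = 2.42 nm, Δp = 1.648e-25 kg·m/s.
Yes, it satisfies the uncertainty principle.

Calculate the product ΔxΔp:
ΔxΔp = (2.420e-09 m) × (1.648e-25 kg·m/s)
ΔxΔp = 3.988e-34 J·s

Compare to the minimum allowed value ℏ/2:
ℏ/2 = 5.273e-35 J·s

Since ΔxΔp = 3.988e-34 J·s ≥ 5.273e-35 J·s = ℏ/2,
the measurement satisfies the uncertainty principle.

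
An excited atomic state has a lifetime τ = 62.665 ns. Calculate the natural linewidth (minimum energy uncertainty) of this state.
5.252 neV

Using the energy-time uncertainty principle:
ΔEΔt ≥ ℏ/2

The lifetime τ represents the time uncertainty Δt.
The natural linewidth (minimum energy uncertainty) is:

ΔE = ℏ/(2τ)
ΔE = (1.055e-34 J·s) / (2 × 6.266e-08 s)
ΔE = 8.414e-28 J = 5.252 neV

This natural linewidth limits the precision of spectroscopic measurements.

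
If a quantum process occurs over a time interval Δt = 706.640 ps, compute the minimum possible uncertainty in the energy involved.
465.734 neV

Using the energy-time uncertainty principle:
ΔEΔt ≥ ℏ/2

The minimum uncertainty in energy is:
ΔE_min = ℏ/(2Δt)
ΔE_min = (1.055e-34 J·s) / (2 × 7.066e-10 s)
ΔE_min = 7.462e-26 J = 465.734 neV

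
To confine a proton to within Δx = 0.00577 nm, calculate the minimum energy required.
155.813 meV

Localizing a particle requires giving it sufficient momentum uncertainty:

1. From uncertainty principle: Δp ≥ ℏ/(2Δx)
   Δp_min = (1.055e-34 J·s) / (2 × 5.770e-12 m)
   Δp_min = 9.138e-24 kg·m/s

2. This momentum uncertainty corresponds to kinetic energy:
   KE ≈ (Δp)²/(2m) = (9.138e-24)²/(2 × 1.673e-27 kg)
   KE = 2.496e-20 J = 155.813 meV

Tighter localization requires more energy.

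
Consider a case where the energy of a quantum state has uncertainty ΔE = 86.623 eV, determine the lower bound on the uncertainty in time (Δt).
3.799 as

Using the energy-time uncertainty principle:
ΔEΔt ≥ ℏ/2

The minimum uncertainty in time is:
Δt_min = ℏ/(2ΔE)
Δt_min = (1.055e-34 J·s) / (2 × 1.388e-17 J)
Δt_min = 3.799e-18 s = 3.799 as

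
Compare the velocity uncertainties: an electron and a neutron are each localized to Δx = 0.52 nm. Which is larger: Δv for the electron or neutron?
The electron has the larger minimum velocity uncertainty, by a ratio of 1838.7.

For both particles, Δp_min = ℏ/(2Δx) = 1.014e-25 kg·m/s (same for both).

The velocity uncertainty is Δv = Δp/m:
- electron: Δv = 1.014e-25 / 9.109e-31 = 1.113e+05 m/s = 111.315 km/s
- neutron: Δv = 1.014e-25 / 1.675e-27 = 6.054e+01 m/s = 60.541 m/s

Ratio: 1.113e+05 / 6.054e+01 = 1838.7

The lighter particle has larger velocity uncertainty because Δv ∝ 1/m.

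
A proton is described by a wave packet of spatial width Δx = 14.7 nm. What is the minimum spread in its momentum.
3.587 × 10^-27 kg·m/s

For a wave packet, the spatial width Δx and momentum spread Δp are related by the uncertainty principle:
ΔxΔp ≥ ℏ/2

The minimum momentum spread is:
Δp_min = ℏ/(2Δx)
Δp_min = (1.055e-34 J·s) / (2 × 1.470e-08 m)
Δp_min = 3.587e-27 kg·m/s

A wave packet cannot have both a well-defined position and well-defined momentum.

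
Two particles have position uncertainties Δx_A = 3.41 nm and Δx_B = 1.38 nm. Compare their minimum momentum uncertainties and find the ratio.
Particle B has the larger minimum momentum uncertainty, by a factor of 2.47.

For each particle, the minimum momentum uncertainty is Δp_min = ℏ/(2Δx):

Particle A: Δp_A = ℏ/(2×3.410e-09 m) = 1.546e-26 kg·m/s
Particle B: Δp_B = ℏ/(2×1.380e-09 m) = 3.821e-26 kg·m/s

Ratio: Δp_B/Δp_A = 2.47

Since Δp_min ∝ 1/Δx, the particle with smaller position uncertainty (B) has larger momentum uncertainty.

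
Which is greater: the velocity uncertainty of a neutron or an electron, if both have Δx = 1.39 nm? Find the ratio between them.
The electron has the larger minimum velocity uncertainty, by a ratio of 1838.7.

For both particles, Δp_min = ℏ/(2Δx) = 3.793e-26 kg·m/s (same for both).

The velocity uncertainty is Δv = Δp/m:
- neutron: Δv = 3.793e-26 / 1.675e-27 = 2.265e+01 m/s = 22.648 m/s
- electron: Δv = 3.793e-26 / 9.109e-31 = 4.164e+04 m/s = 41.643 km/s

Ratio: 4.164e+04 / 2.265e+01 = 1838.7

The lighter particle has larger velocity uncertainty because Δv ∝ 1/m.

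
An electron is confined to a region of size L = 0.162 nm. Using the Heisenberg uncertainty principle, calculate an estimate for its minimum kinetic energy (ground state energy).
362.938 meV

Using the uncertainty principle to estimate ground state energy:

1. The position uncertainty is approximately the confinement size:
   Δx ≈ L = 1.620e-10 m

2. From ΔxΔp ≥ ℏ/2, the minimum momentum uncertainty is:
   Δp ≈ ℏ/(2L) = 3.255e-25 kg·m/s

3. The kinetic energy is approximately:
   KE ≈ (Δp)²/(2m) = (3.255e-25)²/(2 × 9.109e-31 kg)
   KE ≈ 5.815e-20 J = 362.938 meV

This is an order-of-magnitude estimate of the ground state energy.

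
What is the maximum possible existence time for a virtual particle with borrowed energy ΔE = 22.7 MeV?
14.498 ys

Using the energy-time uncertainty principle:
ΔEΔt ≥ ℏ/2

For a virtual particle borrowing energy ΔE, the maximum lifetime is:
Δt_max = ℏ/(2ΔE)

Converting energy:
ΔE = 22.7 MeV = 3.637e-12 J

Δt_max = (1.055e-34 J·s) / (2 × 3.637e-12 J)
Δt_max = 1.450e-23 s = 14.498 ys

Virtual particles with higher borrowed energy exist for shorter times.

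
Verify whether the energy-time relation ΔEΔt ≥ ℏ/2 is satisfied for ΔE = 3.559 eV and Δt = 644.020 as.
Yes, it satisfies the uncertainty relation.

Calculate the product ΔEΔt:
ΔE = 3.559 eV = 5.702e-19 J
ΔEΔt = (5.702e-19 J) × (6.440e-16 s)
ΔEΔt = 3.672e-34 J·s

Compare to the minimum allowed value ℏ/2:
ℏ/2 = 5.273e-35 J·s

Since ΔEΔt = 3.672e-34 J·s ≥ 5.273e-35 J·s = ℏ/2,
this satisfies the uncertainty relation.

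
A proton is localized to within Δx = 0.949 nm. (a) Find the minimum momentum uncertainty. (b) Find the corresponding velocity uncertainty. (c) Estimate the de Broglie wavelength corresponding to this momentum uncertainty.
(a) Δp_min = 5.556 × 10^-26 kg·m/s
(b) Δv_min = 33.219 m/s
(c) λ_dB = 11.925 nm

Step-by-step:

(a) From the uncertainty principle:
Δp_min = ℏ/(2Δx) = (1.055e-34 J·s)/(2 × 9.490e-10 m) = 5.556e-26 kg·m/s

(b) The velocity uncertainty:
Δv = Δp/m = (5.556e-26 kg·m/s)/(1.673e-27 kg) = 3.322e+01 m/s = 33.219 m/s

(c) The de Broglie wavelength for this momentum:
λ = h/p = (6.626e-34 J·s)/(5.556e-26 kg·m/s) = 1.193e-08 m = 11.925 nm

Note: The de Broglie wavelength is comparable to the localization size, as expected from wave-particle duality.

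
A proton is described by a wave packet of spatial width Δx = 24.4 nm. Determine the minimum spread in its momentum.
2.161 × 10^-27 kg·m/s

For a wave packet, the spatial width Δx and momentum spread Δp are related by the uncertainty principle:
ΔxΔp ≥ ℏ/2

The minimum momentum spread is:
Δp_min = ℏ/(2Δx)
Δp_min = (1.055e-34 J·s) / (2 × 2.440e-08 m)
Δp_min = 2.161e-27 kg·m/s

A wave packet cannot have both a well-defined position and well-defined momentum.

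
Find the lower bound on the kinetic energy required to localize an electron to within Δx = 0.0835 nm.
1.366 eV

Localizing a particle requires giving it sufficient momentum uncertainty:

1. From uncertainty principle: Δp ≥ ℏ/(2Δx)
   Δp_min = (1.055e-34 J·s) / (2 × 8.350e-11 m)
   Δp_min = 6.315e-25 kg·m/s

2. This momentum uncertainty corresponds to kinetic energy:
   KE ≈ (Δp)²/(2m) = (6.315e-25)²/(2 × 9.109e-31 kg)
   KE = 2.189e-19 J = 1.366 eV

Tighter localization requires more energy.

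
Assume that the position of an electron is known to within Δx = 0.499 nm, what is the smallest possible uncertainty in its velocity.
116.000 km/s

Using the Heisenberg uncertainty principle and Δp = mΔv:
ΔxΔp ≥ ℏ/2
Δx(mΔv) ≥ ℏ/2

The minimum uncertainty in velocity is:
Δv_min = ℏ/(2mΔx)
Δv_min = (1.055e-34 J·s) / (2 × 9.109e-31 kg × 4.990e-10 m)
Δv_min = 1.160e+05 m/s = 116.000 km/s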